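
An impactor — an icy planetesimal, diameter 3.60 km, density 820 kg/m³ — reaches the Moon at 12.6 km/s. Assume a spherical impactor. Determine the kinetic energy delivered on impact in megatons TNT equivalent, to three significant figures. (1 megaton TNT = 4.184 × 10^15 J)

E ≈ 3.80 × 10^5 Mt TNT

d = 3600 m; v = 12600 m/s.
Mass m = (π/6) ρ d³ = (π/6) × 820 × (3600)³ = 2.003 × 10^13 kg
E = ½ m v² = 0.5 × 2.003 × 10^13 × (12600)² = 1.590 × 10^21 J
   = 1.590 × 10^21 / 4.184×10^15 = 3.800 × 10^5 Mt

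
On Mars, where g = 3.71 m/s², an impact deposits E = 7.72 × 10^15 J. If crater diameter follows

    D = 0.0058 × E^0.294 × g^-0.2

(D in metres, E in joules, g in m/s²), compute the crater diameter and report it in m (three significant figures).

E^0.294 = (7.72 × 10^15)^0.294 = 4.688 × 10^4
g^-0.2 = 3.71^-0.2 = 0.7694
D = 0.0058 × 4.688 × 10^4 × 0.7694 = 209.2 m

D ≈ 209 m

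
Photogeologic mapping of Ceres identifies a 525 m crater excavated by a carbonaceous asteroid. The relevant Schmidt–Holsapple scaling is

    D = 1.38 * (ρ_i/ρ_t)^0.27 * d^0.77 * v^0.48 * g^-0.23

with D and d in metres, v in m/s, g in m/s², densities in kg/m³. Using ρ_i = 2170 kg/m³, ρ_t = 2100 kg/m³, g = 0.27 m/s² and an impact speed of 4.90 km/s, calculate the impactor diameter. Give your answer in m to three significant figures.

Rearranging for d: d = [D / (1.38 · (2170/2100)^0.27 · 4900^0.48 · 0.27^-0.23)]^(1/0.77).
(2170/2100)^0.27 = 1.009
4900^0.48 = 59.06
0.27^-0.23 = 1.351
Denominator = 1.38 × 1.009 × 59.06 × 1.351 = 111.1
D / 111.1 = 525 / 111.1 = 4.725
d = 4.725^(1/0.77) = 4.725^1.2987 = 7.514 m

d ≈ 7.51 m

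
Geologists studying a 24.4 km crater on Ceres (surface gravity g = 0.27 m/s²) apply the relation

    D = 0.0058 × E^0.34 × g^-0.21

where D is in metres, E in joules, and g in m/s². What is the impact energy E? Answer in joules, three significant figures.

Rearranging: E = [D / (0.0058 · g^-0.21)]^(1/0.34).
D = 24400 m.
g^-0.21 = 0.27^-0.21 = 1.316
D / (0.0058 × 1.316) = 24400 / (7.633 × 10^-3) = 3.197 × 10^6
E = (3.197 × 10^6)^2.9412 = 1.354 × 10^19 J

E ≈ 1.35 × 10^19 J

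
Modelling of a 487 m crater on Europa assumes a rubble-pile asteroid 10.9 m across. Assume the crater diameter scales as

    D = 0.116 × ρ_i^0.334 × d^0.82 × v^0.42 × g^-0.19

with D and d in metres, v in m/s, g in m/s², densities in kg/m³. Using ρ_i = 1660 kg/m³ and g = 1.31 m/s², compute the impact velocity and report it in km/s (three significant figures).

Rearranging for v: v = [D / (0.116 · 1660^0.334 · 10.9^0.82 · 1.31^-0.19)]^(1/0.42).
1660^0.334 = 11.90
10.9^0.82 = 7.091
1.31^-0.19 = 0.9500
Denominator = 0.116 × 11.90 × 7.091 × 0.9500 = 9.299
D / 9.299 = 487 / 9.299 = 52.37
v = 52.37^(1/0.42) = 52.37^2.381 = 12392 m/s

v ≈ 12.4 km/s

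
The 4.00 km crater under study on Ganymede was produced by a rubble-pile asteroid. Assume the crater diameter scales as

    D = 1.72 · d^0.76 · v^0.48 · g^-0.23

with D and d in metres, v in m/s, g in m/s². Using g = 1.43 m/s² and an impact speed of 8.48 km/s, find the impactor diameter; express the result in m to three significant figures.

Rearranging for d: d = [D / (1.72 · 8480^0.48 · 1.43^-0.23)]^(1/0.76).
D = 4000 m.
8480^0.48 = 76.85
1.43^-0.23 = 0.9210
Denominator = 1.72 × 76.85 × 0.9210 = 121.7
D / 121.7 = 4000 / 121.7 = 32.87
d = 32.87^(1/0.76) = 32.87^1.3158 = 99.04 m

d ≈ 99.0 m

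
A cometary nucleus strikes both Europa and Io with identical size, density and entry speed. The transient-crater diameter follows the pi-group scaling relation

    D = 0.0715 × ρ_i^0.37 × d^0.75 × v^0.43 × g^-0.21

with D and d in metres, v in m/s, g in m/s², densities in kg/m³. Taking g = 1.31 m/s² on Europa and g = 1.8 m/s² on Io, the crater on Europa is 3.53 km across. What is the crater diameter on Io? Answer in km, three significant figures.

All impactor-dependent factors cancel in the ratio, leaving D_Io/D_Europa = (g_Io/g_Europa)^-0.21.
(1.8/1.31)^-0.21 = 1.374^-0.21 = 0.9355
D_Io = 0.9355 × 3.53 km = 3.30 km

D ≈ 3.30 km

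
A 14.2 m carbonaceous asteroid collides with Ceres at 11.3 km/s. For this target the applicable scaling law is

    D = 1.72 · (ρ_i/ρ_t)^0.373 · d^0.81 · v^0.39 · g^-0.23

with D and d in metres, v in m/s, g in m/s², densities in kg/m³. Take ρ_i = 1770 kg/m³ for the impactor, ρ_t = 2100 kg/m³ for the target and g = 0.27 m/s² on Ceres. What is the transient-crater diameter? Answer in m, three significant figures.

D ≈ 712 m

In SI units: v = 11300 m/s.
(ρ_i/ρ_t)^0.373 = (1770/2100)^0.373 = 0.9382
d^0.81 = 14.2^0.81 = 8.577
v^0.39 = 11300^0.39 = 38.08
g^-0.23 = 0.27^-0.23 = 1.351
D = 1.72 × 0.9382 × 8.577 × 38.08 × 1.351 = 712.1 m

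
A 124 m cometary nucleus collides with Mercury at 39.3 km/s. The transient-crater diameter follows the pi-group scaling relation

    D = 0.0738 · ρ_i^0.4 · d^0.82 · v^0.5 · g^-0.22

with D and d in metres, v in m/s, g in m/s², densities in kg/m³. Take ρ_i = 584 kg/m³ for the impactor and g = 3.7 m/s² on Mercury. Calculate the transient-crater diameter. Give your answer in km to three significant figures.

In SI units: v = 39300 m/s.
ρ_i^0.4 = 584^0.4 = 12.78
d^0.82 = 124^0.82 = 52.07
v^0.5 = 39300^0.5 = 198.2
g^-0.22 = 3.7^-0.22 = 0.7499
D = 0.0738 × 12.78 × 52.07 × 198.2 × 0.7499 = 7299 m
   = 7.299 km

D ≈ 7.30 km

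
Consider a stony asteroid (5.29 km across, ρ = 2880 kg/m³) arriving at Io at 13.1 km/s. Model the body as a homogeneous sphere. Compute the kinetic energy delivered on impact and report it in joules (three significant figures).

d = 5290 m; v = 13100 m/s.
Mass m = (π/6) ρ d³ = (π/6) × 2880 × (5290)³ = 2.232 × 10^14 kg
E = ½ m v² = 0.5 × 2.232 × 10^14 × (13100)² = 1.915 × 10^22 J

E ≈ 1.92 × 10^22 J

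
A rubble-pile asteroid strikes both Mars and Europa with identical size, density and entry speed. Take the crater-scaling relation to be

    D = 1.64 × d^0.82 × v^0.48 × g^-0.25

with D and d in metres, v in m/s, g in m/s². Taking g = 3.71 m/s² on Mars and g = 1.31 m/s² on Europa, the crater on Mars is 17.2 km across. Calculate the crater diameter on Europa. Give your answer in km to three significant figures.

All impactor-dependent factors cancel in the ratio, leaving D_Europa/D_Mars = (g_Europa/g_Mars)^-0.25.
(1.31/3.71)^-0.25 = 0.3531^-0.25 = 1.297
D_Europa = 1.297 × 17.2 km = 22.3 km

D ≈ 22.3 km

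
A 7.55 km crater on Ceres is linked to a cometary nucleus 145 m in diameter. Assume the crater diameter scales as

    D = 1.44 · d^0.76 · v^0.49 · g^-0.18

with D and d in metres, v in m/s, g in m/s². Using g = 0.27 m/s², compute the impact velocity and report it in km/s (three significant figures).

Rearranging for v: v = [D / (1.44 · 145^0.76 · 0.27^-0.18)]^(1/0.49).
D = 7550 m.
145^0.76 = 43.92
0.27^-0.18 = 1.266
Denominator = 1.44 × 43.92 × 1.266 = 80.07
D / 80.07 = 7550 / 80.07 = 94.29
v = 94.29^(1/0.49) = 94.29^2.0408 = 10703 m/s

v ≈ 10.7 km/s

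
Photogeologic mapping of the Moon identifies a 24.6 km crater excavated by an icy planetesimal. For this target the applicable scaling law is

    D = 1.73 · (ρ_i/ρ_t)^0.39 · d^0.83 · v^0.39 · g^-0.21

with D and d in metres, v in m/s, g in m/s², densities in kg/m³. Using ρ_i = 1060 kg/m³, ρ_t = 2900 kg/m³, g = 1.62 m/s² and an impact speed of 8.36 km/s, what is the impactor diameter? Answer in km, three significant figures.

d ≈ 2.62 km

Rearranging for d: d = [D / (1.73 · (1060/2900)^0.39 · 8360^0.39 · 1.62^-0.21)]^(1/0.83).
D = 24600 m.
(1060/2900)^0.39 = 0.6754
8360^0.39 = 33.86
1.62^-0.21 = 0.9037
Denominator = 1.73 × 0.6754 × 33.86 × 0.9037 = 35.75
D / 35.75 = 24600 / 35.75 = 688.1
d = 688.1^(1/0.83) = 688.1^1.2048 = 2623 m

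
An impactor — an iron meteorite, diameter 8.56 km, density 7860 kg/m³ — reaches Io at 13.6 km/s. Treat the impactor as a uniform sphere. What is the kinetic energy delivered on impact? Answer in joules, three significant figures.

d = 8560 m; v = 13600 m/s.
Mass m = (π/6) ρ d³ = (π/6) × 7860 × (8560)³ = 2.581 × 10^15 kg
E = ½ m v² = 0.5 × 2.581 × 10^15 × (13600)² = 2.387 × 10^23 J

E ≈ 2.39 × 10^23 J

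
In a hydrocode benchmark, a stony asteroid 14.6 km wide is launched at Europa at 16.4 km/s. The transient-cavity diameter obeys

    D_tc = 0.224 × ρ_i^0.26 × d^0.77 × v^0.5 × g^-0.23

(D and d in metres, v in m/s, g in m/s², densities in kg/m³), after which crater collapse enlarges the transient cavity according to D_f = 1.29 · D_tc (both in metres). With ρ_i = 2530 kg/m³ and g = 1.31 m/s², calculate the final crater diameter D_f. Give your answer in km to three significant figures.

In SI: d = 14600 m, v = 16400 m/s.
ρ_i^0.26 = 2530^0.26 = 7.670
d^0.77 = 14600^0.77 = 1609
v^0.5 = 16400^0.5 = 128.1
g^-0.23 = 1.31^-0.23 = 0.9398
D_tc = 0.224 × 7.670 × 1609 × 128.1 × 0.9398 = 3.328 × 10^5 m
D_f = 1.29 × 3.328 × 10^5 = 4.293 × 10^5 m
     = 429.3 km

D_f ≈ 429 km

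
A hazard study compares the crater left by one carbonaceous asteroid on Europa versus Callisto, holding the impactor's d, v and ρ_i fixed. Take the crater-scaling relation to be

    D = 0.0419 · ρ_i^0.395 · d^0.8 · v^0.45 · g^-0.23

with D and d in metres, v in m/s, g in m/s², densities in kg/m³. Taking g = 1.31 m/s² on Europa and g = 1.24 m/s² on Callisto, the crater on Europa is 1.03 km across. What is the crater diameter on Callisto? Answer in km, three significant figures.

D ≈ 1.04 km

All impactor-dependent factors cancel in the ratio, leaving D_Callisto/D_Europa = (g_Callisto/g_Europa)^-0.23.
(1.24/1.31)^-0.23 = 0.9466^-0.23 = 1.013
D_Callisto = 1.013 × 1.03 km = 1.04 km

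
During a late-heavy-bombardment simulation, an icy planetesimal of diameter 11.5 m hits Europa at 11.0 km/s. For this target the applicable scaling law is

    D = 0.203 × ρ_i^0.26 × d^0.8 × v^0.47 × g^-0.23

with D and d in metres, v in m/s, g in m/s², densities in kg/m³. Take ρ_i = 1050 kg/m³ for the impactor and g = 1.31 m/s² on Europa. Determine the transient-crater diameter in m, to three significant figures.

In SI units: v = 11000 m/s.
ρ_i^0.26 = 1050^0.26 = 6.103
d^0.8 = 11.5^0.8 = 7.056
v^0.47 = 11000^0.47 = 79.33
g^-0.23 = 1.31^-0.23 = 0.9398
D = 0.203 × 6.103 × 7.056 × 79.33 × 0.9398 = 651.7 m

D ≈ 652 m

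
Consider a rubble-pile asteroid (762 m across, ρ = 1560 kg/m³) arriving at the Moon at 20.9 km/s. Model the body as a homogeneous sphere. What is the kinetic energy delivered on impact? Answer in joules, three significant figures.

E ≈ 7.89 × 10^19 J

v = 20900 m/s.
Mass m = (π/6) ρ d³ = (π/6) × 1560 × (762)³ = 3.614 × 10^11 kg
E = ½ m v² = 0.5 × 3.614 × 10^11 × (20900)² = 7.893 × 10^19 J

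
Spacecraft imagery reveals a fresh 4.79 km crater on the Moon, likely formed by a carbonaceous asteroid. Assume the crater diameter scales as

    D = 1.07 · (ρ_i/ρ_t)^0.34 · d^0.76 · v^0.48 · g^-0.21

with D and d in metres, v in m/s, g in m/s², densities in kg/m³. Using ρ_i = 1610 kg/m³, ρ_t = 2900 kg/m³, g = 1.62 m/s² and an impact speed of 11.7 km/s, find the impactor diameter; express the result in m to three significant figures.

d ≈ 255 m

Rearranging for d: d = [D / (1.07 · (1610/2900)^0.34 · 11700^0.48 · 1.62^-0.21)]^(1/0.76).
D = 4790 m.
(1610/2900)^0.34 = 0.8187
11700^0.48 = 89.69
1.62^-0.21 = 0.9037
Denominator = 1.07 × 0.8187 × 89.69 × 0.9037 = 71.00
D / 71.00 = 4790 / 71.00 = 67.46
d = 67.46^(1/0.76) = 67.46^1.3158 = 255.1 m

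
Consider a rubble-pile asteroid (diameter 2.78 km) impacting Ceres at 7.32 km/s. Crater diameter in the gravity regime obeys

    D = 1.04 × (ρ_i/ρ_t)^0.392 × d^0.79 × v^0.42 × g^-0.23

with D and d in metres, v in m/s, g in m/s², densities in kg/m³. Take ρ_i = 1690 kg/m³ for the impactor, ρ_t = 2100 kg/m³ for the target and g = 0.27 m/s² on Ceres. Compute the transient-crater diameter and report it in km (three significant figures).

D ≈ 28.5 km

In SI units: d = 2780 m, v = 7320 m/s.
(ρ_i/ρ_t)^0.392 = (1690/2100)^0.392 = 0.9184
d^0.79 = 2780^0.79 = 525.8
v^0.42 = 7320^0.42 = 41.99
g^-0.23 = 0.27^-0.23 = 1.351
D = 1.04 × 0.9184 × 525.8 × 41.99 × 1.351 = 28490 m
   = 28.49 km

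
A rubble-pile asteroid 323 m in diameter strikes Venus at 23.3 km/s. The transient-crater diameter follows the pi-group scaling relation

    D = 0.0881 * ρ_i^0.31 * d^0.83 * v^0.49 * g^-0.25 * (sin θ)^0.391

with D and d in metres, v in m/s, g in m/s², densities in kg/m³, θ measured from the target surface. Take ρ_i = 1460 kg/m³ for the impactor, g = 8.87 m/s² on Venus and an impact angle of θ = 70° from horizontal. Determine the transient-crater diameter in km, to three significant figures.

In SI units: v = 23300 m/s.
ρ_i^0.31 = 1460^0.31 = 9.571
d^0.83 = 323^0.83 = 121.0
v^0.49 = 23300^0.49 = 138.0
g^-0.25 = 8.87^-0.25 = 0.5795
(sin 70°)^0.391 = 0.9397^0.391 = 0.9760
D = 0.0881 × 9.571 × 121.0 × 138.0 × 0.5795 × 0.9760 = 7963 m
   = 7.963 km

D ≈ 7.96 km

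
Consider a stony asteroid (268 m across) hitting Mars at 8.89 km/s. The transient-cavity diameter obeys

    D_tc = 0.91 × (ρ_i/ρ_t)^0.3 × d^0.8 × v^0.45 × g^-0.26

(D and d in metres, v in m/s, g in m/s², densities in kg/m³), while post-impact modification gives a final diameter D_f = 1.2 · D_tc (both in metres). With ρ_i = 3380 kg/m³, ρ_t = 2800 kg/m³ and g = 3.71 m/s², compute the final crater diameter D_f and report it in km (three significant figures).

D_f ≈ 4.31 km

v = 8890 m/s.
(ρ_i/ρ_t)^0.3 = (3380/2800)^0.3 = 1.058
d^0.8 = 268^0.8 = 87.60
v^0.45 = 8890^0.45 = 59.84
g^-0.26 = 3.71^-0.26 = 0.7112
D_tc = 0.91 × 1.058 × 87.60 × 59.84 × 0.7112 = 3589 m
D_f = 1.2 × 3589 = 4307 m
     = 4.307 km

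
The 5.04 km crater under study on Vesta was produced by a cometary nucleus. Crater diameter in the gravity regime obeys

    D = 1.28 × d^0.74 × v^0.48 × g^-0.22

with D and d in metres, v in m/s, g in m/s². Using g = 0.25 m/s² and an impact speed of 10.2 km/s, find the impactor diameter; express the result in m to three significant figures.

Rearranging for d: d = [D / (1.28 · 10200^0.48 · 0.25^-0.22)]^(1/0.74).
D = 5040 m.
10200^0.48 = 83.97
0.25^-0.22 = 1.357
Denominator = 1.28 × 83.97 × 1.357 = 145.9
D / 145.9 = 5040 / 145.9 = 34.54
d = 34.54^(1/0.74) = 34.54^1.3514 = 119.9 m

d ≈ 120 m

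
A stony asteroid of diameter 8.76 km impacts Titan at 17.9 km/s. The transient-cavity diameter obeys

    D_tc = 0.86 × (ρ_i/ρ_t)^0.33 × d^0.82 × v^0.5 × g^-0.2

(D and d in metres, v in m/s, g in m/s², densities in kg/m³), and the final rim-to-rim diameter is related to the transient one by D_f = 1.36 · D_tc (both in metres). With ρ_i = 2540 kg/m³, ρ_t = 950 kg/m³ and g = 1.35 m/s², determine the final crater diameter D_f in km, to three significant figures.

In SI: d = 8760 m, v = 17900 m/s.
(ρ_i/ρ_t)^0.33 = (2540/950)^0.33 = 1.383
d^0.82 = 8760^0.82 = 1709
v^0.5 = 17900^0.5 = 133.8
g^-0.2 = 1.35^-0.2 = 0.9417
D_tc = 0.86 × 1.383 × 1709 × 133.8 × 0.9417 = 2.561 × 10^5 m
D_f = 1.36 × 2.561 × 10^5 = 3.483 × 10^5 m
     = 348.3 km

D_f ≈ 348 km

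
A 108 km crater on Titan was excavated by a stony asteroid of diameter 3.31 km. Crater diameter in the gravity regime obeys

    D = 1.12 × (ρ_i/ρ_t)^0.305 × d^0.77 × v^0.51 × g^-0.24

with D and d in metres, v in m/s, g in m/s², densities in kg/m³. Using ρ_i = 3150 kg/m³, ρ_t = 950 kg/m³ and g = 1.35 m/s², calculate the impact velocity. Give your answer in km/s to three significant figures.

Rearranging for v: v = [D / (1.12 · (3150/950)^0.305 · 3310^0.77 · 1.35^-0.24)]^(1/0.51).
D = 108000 m.
(3150/950)^0.305 = 1.441
3310^0.77 = 513.2
1.35^-0.24 = 0.9305
Denominator = 1.12 × 1.441 × 513.2 × 0.9305 = 770.7
D / 770.7 = 108000 / 770.7 = 140.1
v = 140.1^(1/0.51) = 140.1^1.9608 = 16171 m/s

v ≈ 16.2 km/s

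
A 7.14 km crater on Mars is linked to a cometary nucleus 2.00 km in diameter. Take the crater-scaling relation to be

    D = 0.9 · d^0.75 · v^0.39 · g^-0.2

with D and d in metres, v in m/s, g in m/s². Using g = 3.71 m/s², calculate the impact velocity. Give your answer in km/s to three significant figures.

v ≈ 8.76 km/s

Rearranging for v: v = [D / (0.9 · 2000^0.75 · 3.71^-0.2)]^(1/0.39).
D = 7140 m.
2000^0.75 = 299.1
3.71^-0.2 = 0.7694
Denominator = 0.9 × 299.1 × 0.7694 = 207.1
D / 207.1 = 7140 / 207.1 = 34.48
v = 34.48^(1/0.39) = 34.48^2.5641 = 8759 m/s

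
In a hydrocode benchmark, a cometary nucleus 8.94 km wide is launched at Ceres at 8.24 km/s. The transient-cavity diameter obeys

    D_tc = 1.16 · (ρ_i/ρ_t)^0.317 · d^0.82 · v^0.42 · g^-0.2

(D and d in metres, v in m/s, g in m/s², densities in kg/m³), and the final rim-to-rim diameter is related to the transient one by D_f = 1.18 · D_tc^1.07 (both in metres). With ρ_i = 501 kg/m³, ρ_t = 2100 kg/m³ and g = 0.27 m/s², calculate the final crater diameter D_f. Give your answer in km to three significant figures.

In SI: d = 8940 m, v = 8240 m/s.
(ρ_i/ρ_t)^0.317 = (501/2100)^0.317 = 0.6349
d^0.82 = 8940^0.82 = 1738
v^0.42 = 8240^0.42 = 44.13
g^-0.2 = 0.27^-0.2 = 1.299
D_tc = 1.16 × 0.6349 × 1738 × 44.13 × 1.299 = 73380 m
D_f = 1.18 × (73380)^1.07 = 1.897 × 10^5 m
     = 189.7 km

D_f ≈ 190 km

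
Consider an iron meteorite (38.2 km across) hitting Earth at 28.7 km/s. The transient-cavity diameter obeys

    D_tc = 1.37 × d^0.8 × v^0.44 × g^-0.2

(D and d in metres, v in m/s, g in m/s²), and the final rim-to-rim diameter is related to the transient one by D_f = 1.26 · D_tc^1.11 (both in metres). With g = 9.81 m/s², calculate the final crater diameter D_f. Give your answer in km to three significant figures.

D_f ≈ 1900 km

In SI: d = 38200 m, v = 28700 m/s.
d^0.8 = 38200^0.8 = 4631
v^0.44 = 28700^0.44 = 91.51
g^-0.2 = 9.81^-0.2 = 0.6334
D_tc = 1.37 × 4631 × 91.51 × 0.6334 = 3.677 × 10^5 m
D_f = 1.26 × (3.677 × 10^5)^1.11 = 1.897 × 10^6 m
     = 1897 km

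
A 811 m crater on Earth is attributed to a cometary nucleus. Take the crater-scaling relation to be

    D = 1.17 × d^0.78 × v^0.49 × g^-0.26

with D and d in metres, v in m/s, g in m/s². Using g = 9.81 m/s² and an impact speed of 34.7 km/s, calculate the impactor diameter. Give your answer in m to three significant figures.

Rearranging for d: d = [D / (1.17 · 34700^0.49 · 9.81^-0.26)]^(1/0.78).
34700^0.49 = 167.8
9.81^-0.26 = 0.5523
Denominator = 1.17 × 167.8 × 0.5523 = 108.4
D / 108.4 = 811 / 108.4 = 7.482
d = 7.482^(1/0.78) = 7.482^1.2821 = 13.20 m

d ≈ 13.2 m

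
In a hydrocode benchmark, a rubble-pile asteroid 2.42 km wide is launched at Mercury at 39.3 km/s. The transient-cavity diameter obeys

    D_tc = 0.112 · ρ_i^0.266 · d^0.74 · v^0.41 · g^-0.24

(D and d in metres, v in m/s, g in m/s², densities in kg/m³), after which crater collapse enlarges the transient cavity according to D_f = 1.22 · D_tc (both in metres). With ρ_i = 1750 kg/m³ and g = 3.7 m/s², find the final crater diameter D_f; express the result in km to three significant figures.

In SI: d = 2420 m, v = 39300 m/s.
ρ_i^0.266 = 1750^0.266 = 7.289
d^0.74 = 2420^0.74 = 319.2
v^0.41 = 39300^0.41 = 76.51
g^-0.24 = 3.7^-0.24 = 0.7305
D_tc = 0.112 × 7.289 × 319.2 × 76.51 × 0.7305 = 14560 m
D_f = 1.22 × 14560 = 17763 m
     = 17.76 km

D_f ≈ 17.8 km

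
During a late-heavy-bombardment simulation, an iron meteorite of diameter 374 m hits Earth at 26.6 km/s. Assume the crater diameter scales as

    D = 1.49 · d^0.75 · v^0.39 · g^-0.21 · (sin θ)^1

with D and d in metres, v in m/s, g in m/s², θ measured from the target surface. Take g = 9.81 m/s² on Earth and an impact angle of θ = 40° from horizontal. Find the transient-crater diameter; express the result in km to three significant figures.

In SI units: v = 26600 m/s.
d^0.75 = 374^0.75 = 85.05
v^0.39 = 26600^0.39 = 53.17
g^-0.21 = 9.81^-0.21 = 0.6191
(sin 40°)^1 = 0.6428^1 = 0.6428
D = 1.49 × 85.05 × 53.17 × 0.6191 × 0.6428 = 2681 m
   = 2.681 km

D ≈ 2.68 km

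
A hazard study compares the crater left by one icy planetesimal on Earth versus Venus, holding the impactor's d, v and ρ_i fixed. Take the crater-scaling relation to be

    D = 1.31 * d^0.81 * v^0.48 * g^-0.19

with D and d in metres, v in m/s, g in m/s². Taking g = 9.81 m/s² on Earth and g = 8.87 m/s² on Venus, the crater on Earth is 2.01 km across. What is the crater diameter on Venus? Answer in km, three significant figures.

D ≈ 2.05 km

All impactor-dependent factors cancel in the ratio, leaving D_Venus/D_Earth = (g_Venus/g_Earth)^-0.19.
(8.87/9.81)^-0.19 = 0.9042^-0.19 = 1.019
D_Venus = 1.019 × 2.01 km = 2.05 km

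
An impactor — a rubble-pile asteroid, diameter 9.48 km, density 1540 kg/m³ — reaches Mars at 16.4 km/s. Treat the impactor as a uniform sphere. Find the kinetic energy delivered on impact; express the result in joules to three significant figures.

E ≈ 9.24 × 10^22 J

d = 9480 m; v = 16400 m/s.
Mass m = (π/6) ρ d³ = (π/6) × 1540 × (9480)³ = 6.870 × 10^14 kg
E = ½ m v² = 0.5 × 6.870 × 10^14 × (16400)² = 9.239 × 10^22 J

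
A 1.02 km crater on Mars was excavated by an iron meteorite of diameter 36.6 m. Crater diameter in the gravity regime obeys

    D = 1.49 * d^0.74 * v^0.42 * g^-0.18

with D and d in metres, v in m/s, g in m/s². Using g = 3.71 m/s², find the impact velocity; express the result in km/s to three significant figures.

v ≈ 17.4 km/s

Rearranging for v: v = [D / (1.49 · 36.6^0.74 · 3.71^-0.18)]^(1/0.42).
D = 1020 m.
36.6^0.74 = 14.35
3.71^-0.18 = 0.7898
Denominator = 1.49 × 14.35 × 0.7898 = 16.89
D / 16.89 = 1020 / 16.89 = 60.39
v = 60.39^(1/0.42) = 60.39^2.381 = 17397 m/s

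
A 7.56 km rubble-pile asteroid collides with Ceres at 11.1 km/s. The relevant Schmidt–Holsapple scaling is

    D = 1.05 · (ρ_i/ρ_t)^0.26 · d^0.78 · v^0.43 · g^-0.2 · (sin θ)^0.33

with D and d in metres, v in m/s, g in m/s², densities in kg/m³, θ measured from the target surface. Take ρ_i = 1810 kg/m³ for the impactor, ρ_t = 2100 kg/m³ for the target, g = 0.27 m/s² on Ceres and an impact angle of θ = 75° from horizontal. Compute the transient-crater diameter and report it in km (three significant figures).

In SI units: d = 7560 m, v = 11100 m/s.
(ρ_i/ρ_t)^0.26 = (1810/2100)^0.26 = 0.9621
d^0.78 = 7560^0.78 = 1060
v^0.43 = 11100^0.43 = 54.89
g^-0.2 = 0.27^-0.2 = 1.299
(sin 75°)^0.33 = 0.9659^0.33 = 0.9886
D = 1.05 × 0.9621 × 1060 × 54.89 × 1.299 × 0.9886 = 75481 m
   = 75.48 km

D ≈ 75.5 km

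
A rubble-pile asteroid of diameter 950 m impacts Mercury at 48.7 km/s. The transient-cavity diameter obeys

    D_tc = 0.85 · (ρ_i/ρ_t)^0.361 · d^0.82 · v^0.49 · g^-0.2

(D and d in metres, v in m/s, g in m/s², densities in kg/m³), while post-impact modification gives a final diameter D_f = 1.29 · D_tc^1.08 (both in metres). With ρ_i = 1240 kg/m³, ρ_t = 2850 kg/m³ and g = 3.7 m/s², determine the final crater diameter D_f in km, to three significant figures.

D_f ≈ 77.3 km

v = 48700 m/s.
(ρ_i/ρ_t)^0.361 = (1240/2850)^0.361 = 0.7405
d^0.82 = 950^0.82 = 276.5
v^0.49 = 48700^0.49 = 198.1
g^-0.2 = 3.7^-0.2 = 0.7698
D_tc = 0.85 × 0.7405 × 276.5 × 198.1 × 0.7698 = 26540 m
D_f = 1.29 × (26540)^1.08 = 77340 m
     = 77.34 km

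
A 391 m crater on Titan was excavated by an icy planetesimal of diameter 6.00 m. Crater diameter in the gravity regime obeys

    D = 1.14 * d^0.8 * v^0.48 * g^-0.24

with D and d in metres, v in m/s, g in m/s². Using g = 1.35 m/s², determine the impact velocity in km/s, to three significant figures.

v ≈ 11.2 km/s

Rearranging for v: v = [D / (1.14 · 6^0.8 · 1.35^-0.24)]^(1/0.48).
6^0.8 = 4.193
1.35^-0.24 = 0.9305
Denominator = 1.14 × 4.193 × 0.9305 = 4.448
D / 4.448 = 391 / 4.448 = 87.90
v = 87.90^(1/0.48) = 87.90^2.0833 = 11218 m/s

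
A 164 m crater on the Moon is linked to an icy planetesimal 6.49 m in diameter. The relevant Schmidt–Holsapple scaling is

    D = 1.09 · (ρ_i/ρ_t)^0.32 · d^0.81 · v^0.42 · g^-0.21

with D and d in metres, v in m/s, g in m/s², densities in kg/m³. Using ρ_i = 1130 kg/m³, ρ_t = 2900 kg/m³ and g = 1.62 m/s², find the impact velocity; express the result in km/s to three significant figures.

v ≈ 10.8 km/s

Rearranging for v: v = [D / (1.09 · (1130/2900)^0.32 · 6.49^0.81 · 1.62^-0.21)]^(1/0.42).
(1130/2900)^0.32 = 0.7396
6.49^0.81 = 4.549
1.62^-0.21 = 0.9037
Denominator = 1.09 × 0.7396 × 4.549 × 0.9037 = 3.314
D / 3.314 = 164 / 3.314 = 49.49
v = 49.49^(1/0.42) = 49.49^2.381 = 10830 m/s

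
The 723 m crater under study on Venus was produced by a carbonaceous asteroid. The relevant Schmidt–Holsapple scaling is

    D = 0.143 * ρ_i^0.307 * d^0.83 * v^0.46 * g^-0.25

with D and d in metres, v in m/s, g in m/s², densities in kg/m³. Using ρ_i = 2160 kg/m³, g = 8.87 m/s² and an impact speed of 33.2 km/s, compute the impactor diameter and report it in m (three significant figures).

Rearranging for d: d = [D / (0.143 · 2160^0.307 · 33200^0.46 · 8.87^-0.25)]^(1/0.83).
2160^0.307 = 10.56
33200^0.46 = 120.1
8.87^-0.25 = 0.5795
Denominator = 0.143 × 10.56 × 120.1 × 0.5795 = 105.1
D / 105.1 = 723 / 105.1 = 6.879
d = 6.879^(1/0.83) = 6.879^1.2048 = 10.21 m

d ≈ 10.2 m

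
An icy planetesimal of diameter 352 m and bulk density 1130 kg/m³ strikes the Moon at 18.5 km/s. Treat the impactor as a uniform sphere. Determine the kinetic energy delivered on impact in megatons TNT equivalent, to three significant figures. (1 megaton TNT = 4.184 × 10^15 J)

E ≈ 1060 Mt TNT

v = 18500 m/s.
Mass m = (π/6) ρ d³ = (π/6) × 1130 × (352)³ = 2.581 × 10^10 kg
E = ½ m v² = 0.5 × 2.581 × 10^10 × (18500)² = 4.417 × 10^18 J
   = 4.417 × 10^18 / 4.184×10^15 = 1056 Mt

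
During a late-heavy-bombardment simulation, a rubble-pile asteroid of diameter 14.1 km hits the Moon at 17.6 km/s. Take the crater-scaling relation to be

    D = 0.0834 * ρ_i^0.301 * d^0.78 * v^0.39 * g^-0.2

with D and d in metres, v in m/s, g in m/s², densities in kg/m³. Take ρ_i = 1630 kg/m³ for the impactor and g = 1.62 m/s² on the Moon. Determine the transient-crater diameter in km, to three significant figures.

D ≈ 54.7 km

In SI units: d = 14100 m, v = 17600 m/s.
ρ_i^0.301 = 1630^0.301 = 9.265
d^0.78 = 14100^0.78 = 1723
v^0.39 = 17600^0.39 = 45.26
g^-0.2 = 1.62^-0.2 = 0.9080
D = 0.0834 × 9.265 × 1723 × 45.26 × 0.9080 = 54714 m
   = 54.71 km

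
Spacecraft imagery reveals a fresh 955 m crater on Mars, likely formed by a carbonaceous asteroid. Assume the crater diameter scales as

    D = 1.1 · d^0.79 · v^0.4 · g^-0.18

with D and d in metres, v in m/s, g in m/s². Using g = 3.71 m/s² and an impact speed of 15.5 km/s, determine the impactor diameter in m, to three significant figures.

Rearranging for d: d = [D / (1.1 · 15500^0.4 · 3.71^-0.18)]^(1/0.79).
15500^0.4 = 47.44
3.71^-0.18 = 0.7898
Denominator = 1.1 × 47.44 × 0.7898 = 41.21
D / 41.21 = 955 / 41.21 = 23.17
d = 23.17^(1/0.79) = 23.17^1.2658 = 53.42 m

d ≈ 53.4 m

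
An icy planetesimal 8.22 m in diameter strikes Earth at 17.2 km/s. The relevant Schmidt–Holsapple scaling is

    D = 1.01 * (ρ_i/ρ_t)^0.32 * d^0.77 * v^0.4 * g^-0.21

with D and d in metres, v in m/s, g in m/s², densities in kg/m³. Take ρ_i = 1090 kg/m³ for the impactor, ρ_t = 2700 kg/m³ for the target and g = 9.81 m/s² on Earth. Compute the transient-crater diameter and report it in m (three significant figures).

In SI units: v = 17200 m/s.
(ρ_i/ρ_t)^0.32 = (1090/2700)^0.32 = 0.7481
d^0.77 = 8.22^0.77 = 5.064
v^0.4 = 17200^0.4 = 49.46
g^-0.21 = 9.81^-0.21 = 0.6191
D = 1.01 × 0.7481 × 5.064 × 49.46 × 0.6191 = 117.2 m

D ≈ 117 m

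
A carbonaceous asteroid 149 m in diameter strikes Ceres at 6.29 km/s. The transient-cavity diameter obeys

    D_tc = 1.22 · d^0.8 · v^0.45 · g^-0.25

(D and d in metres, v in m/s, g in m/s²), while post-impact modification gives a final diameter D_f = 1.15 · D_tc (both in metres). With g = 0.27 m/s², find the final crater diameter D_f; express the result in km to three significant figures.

D_f ≈ 5.46 km

v = 6290 m/s.
d^0.8 = 149^0.8 = 54.77
v^0.45 = 6290^0.45 = 51.21
g^-0.25 = 0.27^-0.25 = 1.387
D_tc = 1.22 × 54.77 × 51.21 × 1.387 = 4746 m
D_f = 1.15 × 4746 = 5458 m
     = 5.458 km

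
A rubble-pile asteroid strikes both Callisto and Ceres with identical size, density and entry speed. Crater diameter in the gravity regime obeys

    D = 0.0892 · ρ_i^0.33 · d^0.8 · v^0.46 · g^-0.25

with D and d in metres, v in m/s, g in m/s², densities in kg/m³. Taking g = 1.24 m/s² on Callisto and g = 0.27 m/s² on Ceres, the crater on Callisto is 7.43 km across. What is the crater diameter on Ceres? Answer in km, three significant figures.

All impactor-dependent factors cancel in the ratio, leaving D_Ceres/D_Callisto = (g_Ceres/g_Callisto)^-0.25.
(0.27/1.24)^-0.25 = 0.2177^-0.25 = 1.464
D_Ceres = 1.464 × 7.43 km = 10.9 km

D ≈ 10.9 km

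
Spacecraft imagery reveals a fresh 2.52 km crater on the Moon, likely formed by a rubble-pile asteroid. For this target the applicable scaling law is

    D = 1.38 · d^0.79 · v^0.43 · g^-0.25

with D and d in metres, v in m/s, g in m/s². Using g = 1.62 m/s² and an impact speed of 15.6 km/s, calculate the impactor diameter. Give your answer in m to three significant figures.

Rearranging for d: d = [D / (1.38 · 15600^0.43 · 1.62^-0.25)]^(1/0.79).
D = 2520 m.
15600^0.43 = 63.54
1.62^-0.25 = 0.8864
Denominator = 1.38 × 63.54 × 0.8864 = 77.72
D / 77.72 = 2520 / 77.72 = 32.42
d = 32.42^(1/0.79) = 32.42^1.2658 = 81.73 m

d ≈ 81.7 m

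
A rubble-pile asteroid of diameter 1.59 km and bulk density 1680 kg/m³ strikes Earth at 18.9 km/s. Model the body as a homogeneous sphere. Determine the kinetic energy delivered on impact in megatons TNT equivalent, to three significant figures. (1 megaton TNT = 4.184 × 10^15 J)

d = 1590 m; v = 18900 m/s.
Mass m = (π/6) ρ d³ = (π/6) × 1680 × (1590)³ = 3.536 × 10^12 kg
E = ½ m v² = 0.5 × 3.536 × 10^12 × (18900)² = 6.315 × 10^20 J
   = 6.315 × 10^20 / 4.184×10^15 = 1.509 × 10^5 Mt

E ≈ 1.51 × 10^5 Mt TNT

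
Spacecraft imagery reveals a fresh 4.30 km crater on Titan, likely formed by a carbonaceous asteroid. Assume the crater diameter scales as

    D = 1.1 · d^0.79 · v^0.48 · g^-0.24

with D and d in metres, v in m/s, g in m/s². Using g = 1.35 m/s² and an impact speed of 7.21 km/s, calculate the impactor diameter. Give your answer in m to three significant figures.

d ≈ 175 m

Rearranging for d: d = [D / (1.1 · 7210^0.48 · 1.35^-0.24)]^(1/0.79).
D = 4300 m.
7210^0.48 = 71.09
1.35^-0.24 = 0.9305
Denominator = 1.1 × 71.09 × 0.9305 = 72.76
D / 72.76 = 4300 / 72.76 = 59.10
d = 59.10^(1/0.79) = 59.10^1.2658 = 174.8 m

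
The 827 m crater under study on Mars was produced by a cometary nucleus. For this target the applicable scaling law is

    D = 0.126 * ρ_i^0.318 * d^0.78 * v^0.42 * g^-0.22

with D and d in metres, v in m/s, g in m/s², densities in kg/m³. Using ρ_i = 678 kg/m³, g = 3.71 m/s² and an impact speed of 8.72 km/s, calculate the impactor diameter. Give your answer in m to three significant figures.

d ≈ 60.0 m

Rearranging for d: d = [D / (0.126 · 678^0.318 · 8720^0.42 · 3.71^-0.22)]^(1/0.78).
678^0.318 = 7.949
8720^0.42 = 45.19
3.71^-0.22 = 0.7494
Denominator = 0.126 × 7.949 × 45.19 × 0.7494 = 33.92
D / 33.92 = 827 / 33.92 = 24.38
d = 24.38^(1/0.78) = 24.38^1.2821 = 60.02 m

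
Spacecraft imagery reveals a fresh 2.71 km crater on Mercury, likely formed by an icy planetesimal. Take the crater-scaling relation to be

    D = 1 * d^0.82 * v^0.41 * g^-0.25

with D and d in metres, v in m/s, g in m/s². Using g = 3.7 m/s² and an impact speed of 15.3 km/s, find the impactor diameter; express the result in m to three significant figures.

Rearranging for d: d = [D / (1 · 15300^0.41 · 3.7^-0.25)]^(1/0.82).
D = 2710 m.
15300^0.41 = 51.97
3.7^-0.25 = 0.7210
Denominator = 1 × 51.97 × 0.7210 = 37.47
D / 37.47 = 2710 / 37.47 = 72.32
d = 72.32^(1/0.82) = 72.32^1.2195 = 185.1 m

d ≈ 185 m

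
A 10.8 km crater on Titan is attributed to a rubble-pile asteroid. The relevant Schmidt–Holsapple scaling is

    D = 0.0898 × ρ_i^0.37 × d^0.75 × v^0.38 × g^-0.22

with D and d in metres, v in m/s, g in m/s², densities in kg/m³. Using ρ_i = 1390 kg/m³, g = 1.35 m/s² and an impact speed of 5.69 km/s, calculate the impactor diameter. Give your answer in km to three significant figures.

Rearranging for d: d = [D / (0.0898 · 1390^0.37 · 5690^0.38 · 1.35^-0.22)]^(1/0.75).
D = 10800 m.
1390^0.37 = 14.55
5690^0.38 = 26.73
1.35^-0.22 = 0.9361
Denominator = 0.0898 × 14.55 × 26.73 × 0.9361 = 32.69
D / 32.69 = 10800 / 32.69 = 330.4
d = 330.4^(1/0.75) = 330.4^1.3333 = 2284 m

d ≈ 2.28 km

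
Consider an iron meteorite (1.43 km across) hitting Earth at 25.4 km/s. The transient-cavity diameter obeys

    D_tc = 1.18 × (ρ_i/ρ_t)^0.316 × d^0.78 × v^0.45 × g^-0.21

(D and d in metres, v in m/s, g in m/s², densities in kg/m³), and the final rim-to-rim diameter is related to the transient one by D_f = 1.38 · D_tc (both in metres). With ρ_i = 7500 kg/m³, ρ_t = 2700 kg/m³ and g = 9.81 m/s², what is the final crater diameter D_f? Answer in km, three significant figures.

In SI: d = 1430 m, v = 25400 m/s.
(ρ_i/ρ_t)^0.316 = (7500/2700)^0.316 = 1.381
d^0.78 = 1430^0.78 = 289.2
v^0.45 = 25400^0.45 = 95.98
g^-0.21 = 9.81^-0.21 = 0.6191
D_tc = 1.18 × 1.381 × 289.2 × 95.98 × 0.6191 = 28000 m
D_f = 1.38 × 28000 = 38640 m
     = 38.64 km

D_f ≈ 38.6 km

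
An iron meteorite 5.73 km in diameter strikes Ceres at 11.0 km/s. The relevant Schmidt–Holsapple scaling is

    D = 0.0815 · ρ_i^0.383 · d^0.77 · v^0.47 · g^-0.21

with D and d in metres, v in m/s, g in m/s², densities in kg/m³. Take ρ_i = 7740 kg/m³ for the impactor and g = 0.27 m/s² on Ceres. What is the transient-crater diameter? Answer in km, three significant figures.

In SI units: d = 5730 m, v = 11000 m/s.
ρ_i^0.383 = 7740^0.383 = 30.86
d^0.77 = 5730^0.77 = 783.0
v^0.47 = 11000^0.47 = 79.33
g^-0.21 = 0.27^-0.21 = 1.316
D = 0.0815 × 30.86 × 783.0 × 79.33 × 1.316 = 2.056 × 10^5 m
   = 205.6 km

D ≈ 206 km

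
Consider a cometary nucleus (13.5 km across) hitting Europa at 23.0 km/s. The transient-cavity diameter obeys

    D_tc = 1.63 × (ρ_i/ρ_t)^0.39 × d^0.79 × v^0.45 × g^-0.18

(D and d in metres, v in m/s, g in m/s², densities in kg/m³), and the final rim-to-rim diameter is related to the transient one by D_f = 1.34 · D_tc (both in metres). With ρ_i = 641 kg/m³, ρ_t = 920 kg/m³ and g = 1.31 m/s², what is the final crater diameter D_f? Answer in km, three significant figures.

In SI: d = 13500 m, v = 23000 m/s.
(ρ_i/ρ_t)^0.39 = (641/920)^0.39 = 0.8686
d^0.79 = 13500^0.79 = 1832
v^0.45 = 23000^0.45 = 91.79
g^-0.18 = 1.31^-0.18 = 0.9526
D_tc = 1.63 × 0.8686 × 1832 × 91.79 × 0.9526 = 2.268 × 10^5 m
D_f = 1.34 × 2.268 × 10^5 = 3.039 × 10^5 m
     = 303.9 km

D_f ≈ 304 km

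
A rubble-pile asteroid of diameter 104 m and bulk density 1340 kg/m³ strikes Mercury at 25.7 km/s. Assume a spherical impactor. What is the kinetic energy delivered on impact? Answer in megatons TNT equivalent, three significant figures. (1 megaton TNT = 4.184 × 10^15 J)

v = 25700 m/s.
Mass m = (π/6) ρ d³ = (π/6) × 1340 × (104)³ = 7.892 × 10^8 kg
E = ½ m v² = 0.5 × 7.892 × 10^8 × (25700)² = 2.606 × 10^17 J
   = 2.606 × 10^17 / 4.184×10^15 = 62.28 Mt

E ≈ 62.3 Mt TNT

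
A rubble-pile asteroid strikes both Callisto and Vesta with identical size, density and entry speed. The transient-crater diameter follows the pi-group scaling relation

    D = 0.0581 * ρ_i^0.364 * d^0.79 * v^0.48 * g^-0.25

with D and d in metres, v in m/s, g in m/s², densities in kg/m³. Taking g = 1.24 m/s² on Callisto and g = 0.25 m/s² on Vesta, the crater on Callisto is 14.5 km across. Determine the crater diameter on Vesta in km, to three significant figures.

All impactor-dependent factors cancel in the ratio, leaving D_Vesta/D_Callisto = (g_Vesta/g_Callisto)^-0.25.
(0.25/1.24)^-0.25 = 0.2016^-0.25 = 1.492
D_Vesta = 1.492 × 14.5 km = 21.6 km

D ≈ 21.6 km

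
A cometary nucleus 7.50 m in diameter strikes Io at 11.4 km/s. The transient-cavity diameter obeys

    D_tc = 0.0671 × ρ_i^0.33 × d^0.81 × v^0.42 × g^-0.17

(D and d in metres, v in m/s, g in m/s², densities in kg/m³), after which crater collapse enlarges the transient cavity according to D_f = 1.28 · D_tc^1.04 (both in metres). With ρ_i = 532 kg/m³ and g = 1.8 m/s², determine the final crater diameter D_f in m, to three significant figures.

D_f ≈ 193 m

v = 11400 m/s.
ρ_i^0.33 = 532^0.33 = 7.935
d^0.81 = 7.5^0.81 = 5.114
v^0.42 = 11400^0.42 = 50.57
g^-0.17 = 1.8^-0.17 = 0.9049
D_tc = 0.0671 × 7.935 × 5.114 × 50.57 × 0.9049 = 124.6 m
D_f = 1.28 × (124.6)^1.04 = 193.4 m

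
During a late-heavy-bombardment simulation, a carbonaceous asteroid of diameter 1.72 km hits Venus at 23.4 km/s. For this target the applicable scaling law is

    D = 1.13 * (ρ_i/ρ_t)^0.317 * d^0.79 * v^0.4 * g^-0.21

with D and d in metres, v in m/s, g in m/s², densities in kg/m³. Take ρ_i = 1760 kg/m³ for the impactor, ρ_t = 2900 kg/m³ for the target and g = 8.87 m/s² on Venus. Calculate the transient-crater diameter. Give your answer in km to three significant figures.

D ≈ 12.3 km

In SI units: d = 1720 m, v = 23400 m/s.
(ρ_i/ρ_t)^0.317 = (1760/2900)^0.317 = 0.8536
d^0.79 = 1720^0.79 = 359.8
v^0.4 = 23400^0.4 = 55.94
g^-0.21 = 8.87^-0.21 = 0.6323
D = 1.13 × 0.8536 × 359.8 × 55.94 × 0.6323 = 12276 m
   = 12.28 km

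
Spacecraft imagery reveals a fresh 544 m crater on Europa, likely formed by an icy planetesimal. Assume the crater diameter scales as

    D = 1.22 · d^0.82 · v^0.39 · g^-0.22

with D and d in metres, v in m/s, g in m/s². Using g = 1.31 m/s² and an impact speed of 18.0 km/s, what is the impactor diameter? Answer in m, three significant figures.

Rearranging for d: d = [D / (1.22 · 18000^0.39 · 1.31^-0.22)]^(1/0.82).
18000^0.39 = 45.66
1.31^-0.22 = 0.9423
Denominator = 1.22 × 45.66 × 0.9423 = 52.49
D / 52.49 = 544 / 52.49 = 10.36
d = 10.36^(1/0.82) = 10.36^1.2195 = 17.31 m

d ≈ 17.3 m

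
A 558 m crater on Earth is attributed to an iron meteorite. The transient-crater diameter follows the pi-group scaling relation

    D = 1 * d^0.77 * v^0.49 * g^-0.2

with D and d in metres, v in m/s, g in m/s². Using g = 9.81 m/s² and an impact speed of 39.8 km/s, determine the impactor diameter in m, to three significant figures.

Rearranging for d: d = [D / (1 · 39800^0.49 · 9.81^-0.2)]^(1/0.77).
39800^0.49 = 179.4
9.81^-0.2 = 0.6334
Denominator = 1 × 179.4 × 0.6334 = 113.6
D / 113.6 = 558 / 113.6 = 4.912
d = 4.912^(1/0.77) = 4.912^1.2987 = 7.902 m

d ≈ 7.90 m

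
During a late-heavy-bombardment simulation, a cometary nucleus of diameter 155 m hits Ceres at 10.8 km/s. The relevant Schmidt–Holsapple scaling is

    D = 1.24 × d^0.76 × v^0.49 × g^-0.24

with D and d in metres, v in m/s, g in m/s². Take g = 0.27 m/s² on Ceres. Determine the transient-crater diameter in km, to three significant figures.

In SI units: v = 10800 m/s.
d^0.76 = 155^0.76 = 46.20
v^0.49 = 10800^0.49 = 94.71
g^-0.24 = 0.27^-0.24 = 1.369
D = 1.24 × 46.20 × 94.71 × 1.369 = 7428 m
   = 7.428 km

D ≈ 7.43 km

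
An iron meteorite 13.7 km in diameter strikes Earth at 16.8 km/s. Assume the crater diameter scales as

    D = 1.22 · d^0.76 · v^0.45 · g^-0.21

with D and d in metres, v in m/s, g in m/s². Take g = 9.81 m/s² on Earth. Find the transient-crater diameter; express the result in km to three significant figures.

In SI units: d = 13700 m, v = 16800 m/s.
d^0.76 = 13700^0.76 = 1393
v^0.45 = 16800^0.45 = 79.69
g^-0.21 = 9.81^-0.21 = 0.6191
D = 1.22 × 1393 × 79.69 × 0.6191 = 83845 m
   = 83.84 km

D ≈ 83.8 km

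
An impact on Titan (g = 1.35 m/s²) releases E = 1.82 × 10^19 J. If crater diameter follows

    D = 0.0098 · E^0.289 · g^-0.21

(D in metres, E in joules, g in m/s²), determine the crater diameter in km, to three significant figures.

E^0.289 = (1.82 × 10^19)^0.289 = 3.683 × 10^5
g^-0.21 = 1.35^-0.21 = 0.9389
D = 0.0098 × 3.683 × 10^5 × 0.9389 = 3389 m
   = 3.389 km

D ≈ 3.39 km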